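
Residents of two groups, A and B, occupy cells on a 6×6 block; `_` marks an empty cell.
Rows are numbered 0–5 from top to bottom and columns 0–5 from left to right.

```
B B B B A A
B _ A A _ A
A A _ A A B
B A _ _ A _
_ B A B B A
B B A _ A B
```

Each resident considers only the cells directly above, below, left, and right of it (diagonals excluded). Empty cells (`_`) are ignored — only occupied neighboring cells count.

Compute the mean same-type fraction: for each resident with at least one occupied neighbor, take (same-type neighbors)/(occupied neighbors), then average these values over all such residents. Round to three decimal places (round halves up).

0.503

(0,0)B 2/2
(0,1)B 2/2
(0,2)B 2/3
(0,3)B 1/3
(0,4)A 1/2
(0,5)A 2/2
(1,0)B 1/2
(1,2)A 1/2
(1,3)A 2/3
(1,5)A 1/2
(2,0)A 1/3
(2,1)A 2/2
(2,3)A 2/2
(2,4)A 2/3
(2,5)B 0/2
(3,0)B 0/2
(3,1)A 1/3
(3,4)A 1/2
(4,1)B 1/3
(4,2)A 1/3
(4,3)B 1/2
(4,4)B 1/4
(4,5)A 0/2
(5,0)B 1/1
(5,1)B 2/3
(5,2)A 1/2
(5,4)A 0/2
(5,5)B 0/2
Sum over 28 residents: 2/2 + 2/2 + 2/3 + 1/3 + 1/2 + 2/2 + 1/2 + 1/2 + 2/3 + 1/2 + 1/3 + 2/2 + 2/2 + 2/3 + 0/2 + 0/2 + 1/3 + 1/2 + 1/3 + 1/3 + 1/2 + 1/4 + 0/2 + 1/1 + 2/3 + 1/2 + 0/2 + 0/2 = 169/12; mean = 169/12 ÷ 28 = 169/336 = 0.502976… → 0.503.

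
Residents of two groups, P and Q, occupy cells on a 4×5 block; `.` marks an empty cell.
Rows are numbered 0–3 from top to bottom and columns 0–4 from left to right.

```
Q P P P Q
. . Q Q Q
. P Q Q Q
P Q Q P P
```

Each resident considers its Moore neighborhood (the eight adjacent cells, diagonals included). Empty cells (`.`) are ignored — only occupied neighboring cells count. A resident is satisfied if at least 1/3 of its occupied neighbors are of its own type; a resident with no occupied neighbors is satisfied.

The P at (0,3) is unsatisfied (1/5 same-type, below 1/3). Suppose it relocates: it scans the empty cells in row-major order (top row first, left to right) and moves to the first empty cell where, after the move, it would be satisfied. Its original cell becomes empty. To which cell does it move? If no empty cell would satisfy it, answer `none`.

Vacating (0,3). Empty cells in order:
  (1,0): 2/3 same-type → satisfied — stop here.

(1,0)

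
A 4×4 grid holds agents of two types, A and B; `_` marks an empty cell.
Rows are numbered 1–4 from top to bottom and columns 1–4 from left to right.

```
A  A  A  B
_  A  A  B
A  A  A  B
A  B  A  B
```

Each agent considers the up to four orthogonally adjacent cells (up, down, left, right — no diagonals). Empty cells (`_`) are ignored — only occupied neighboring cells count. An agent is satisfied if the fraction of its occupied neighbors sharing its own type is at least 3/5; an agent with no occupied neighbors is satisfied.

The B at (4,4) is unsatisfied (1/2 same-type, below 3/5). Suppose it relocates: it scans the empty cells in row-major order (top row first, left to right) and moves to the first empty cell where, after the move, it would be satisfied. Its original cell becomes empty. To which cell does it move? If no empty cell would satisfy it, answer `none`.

Vacating (4,4). Empty cells in order:
  (2,1): 0/3 same-type → still unsatisfied.

none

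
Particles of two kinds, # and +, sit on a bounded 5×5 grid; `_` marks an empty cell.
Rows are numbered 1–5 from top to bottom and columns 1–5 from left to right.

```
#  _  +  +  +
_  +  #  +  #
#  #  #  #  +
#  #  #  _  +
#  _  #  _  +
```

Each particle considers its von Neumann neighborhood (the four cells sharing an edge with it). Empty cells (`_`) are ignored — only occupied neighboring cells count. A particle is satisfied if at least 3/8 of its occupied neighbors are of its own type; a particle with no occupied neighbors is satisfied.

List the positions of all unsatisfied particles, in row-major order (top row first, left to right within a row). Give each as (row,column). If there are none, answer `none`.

(2,2), (2,3), (2,4), (2,5), (3,4), (3,5)

Row 1: (1,1)# 0/0 ok · (1,3)+ 1/2 ok · (1,4)+ 3/3 ok · (1,5)+ 1/2 ok
Row 2: (2,2)+ 0/2 unhappy · (2,3)# 1/4 unhappy · (2,4)+ 1/4 unhappy · (2,5)# 0/3 unhappy
Row 3: (3,1)# 2/2 ok · (3,2)# 3/4 ok · (3,3)# 4/4 ok · (3,4)# 1/3 unhappy · (3,5)+ 1/3 unhappy
Row 4: (4,1)# 3/3 ok · (4,2)# 3/3 ok · (4,3)# 3/3 ok · (4,5)+ 2/2 ok
Row 5: (5,1)# 1/1 ok · (5,3)# 1/1 ok · (5,5)+ 1/1 ok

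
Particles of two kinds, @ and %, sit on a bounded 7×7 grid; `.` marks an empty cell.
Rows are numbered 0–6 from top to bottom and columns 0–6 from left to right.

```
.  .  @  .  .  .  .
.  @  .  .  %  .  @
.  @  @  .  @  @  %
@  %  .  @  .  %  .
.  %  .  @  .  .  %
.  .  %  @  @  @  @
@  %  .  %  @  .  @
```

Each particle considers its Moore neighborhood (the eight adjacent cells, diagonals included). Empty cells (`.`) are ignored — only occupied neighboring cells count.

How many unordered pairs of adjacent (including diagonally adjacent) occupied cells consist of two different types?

18

Scan each occupied cell's neighbors to the right and below (and the two forward diagonals) so each pair is counted once.
Row 0: @(0,2)–@(1,1)=  → 0/1 unlike.
Row 1: @(1,1)–@(2,1)= @(1,1)–@(2,2)= %(1,4)–@(2,4)≠ %(1,4)–@(2,5)≠ @(1,6)–%(2,6)≠ @(1,6)–@(2,5)=  → 3/6 unlike.
Row 2: @(2,1)–@(2,2)= @(2,1)–%(3,1)≠ @(2,1)–@(3,0)= @(2,2)–@(3,3)= @(2,2)–%(3,1)≠ @(2,4)–@(2,5)= @(2,4)–%(3,5)≠ @(2,4)–@(3,3)= @(2,5)–%(2,6)≠ @(2,5)–%(3,5)≠ %(2,6)–%(3,5)=  → 5/11 unlike.
Row 3: @(3,0)–%(3,1)≠ @(3,0)–%(4,1)≠ %(3,1)–%(4,1)= @(3,3)–@(4,3)= %(3,5)–%(4,6)=  → 2/5 unlike.
Row 4: %(4,1)–%(5,2)= @(4,3)–@(5,3)= @(4,3)–@(5,4)= @(4,3)–%(5,2)≠ %(4,6)–@(5,6)≠ %(4,6)–@(5,5)≠  → 3/6 unlike.
Row 5: %(5,2)–@(5,3)≠ %(5,2)–%(6,3)= %(5,2)–%(6,1)= @(5,3)–@(5,4)= @(5,3)–%(6,3)≠ @(5,3)–@(6,4)= @(5,4)–@(5,5)= @(5,4)–@(6,4)= @(5,4)–%(6,3)≠ @(5,5)–@(5,6)= @(5,5)–@(6,6)= @(5,5)–@(6,4)= @(5,6)–@(6,6)=  → 3/13 unlike.
Row 6: @(6,0)–%(6,1)≠ %(6,3)–@(6,4)≠  → 2/2 unlike.
Total adjacent occupied pairs: 44; unlike-type pairs: 18.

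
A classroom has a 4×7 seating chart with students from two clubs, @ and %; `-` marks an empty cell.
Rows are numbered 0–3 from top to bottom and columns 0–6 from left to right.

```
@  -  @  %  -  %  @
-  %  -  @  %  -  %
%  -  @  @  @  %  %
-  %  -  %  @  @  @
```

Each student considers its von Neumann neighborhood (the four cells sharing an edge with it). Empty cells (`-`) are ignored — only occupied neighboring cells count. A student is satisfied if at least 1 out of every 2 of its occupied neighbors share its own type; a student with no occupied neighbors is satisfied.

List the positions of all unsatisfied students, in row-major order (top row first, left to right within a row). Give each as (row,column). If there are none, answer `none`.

(0,2), (0,3), (0,5), (0,6), (1,3), (1,4), (2,5), (3,3)

Row 0: (0,0)@ 0/0 ok · (0,2)@ 0/1 unhappy · (0,3)% 0/2 unhappy · (0,5)% 0/1 unhappy · (0,6)@ 0/2 unhappy
Row 1: (1,1)% 0/0 ok · (1,3)@ 1/3 unhappy · (1,4)% 0/2 unhappy · (1,6)% 1/2 ok
Row 2: (2,0)% 0/0 ok · (2,2)@ 1/1 ok · (2,3)@ 3/4 ok · (2,4)@ 2/4 ok · (2,5)% 1/3 unhappy · (2,6)% 2/3 ok
Row 3: (3,1)% 0/0 ok · (3,3)% 0/2 unhappy · (3,4)@ 2/3 ok · (3,5)@ 2/3 ok · (3,6)@ 1/2 ok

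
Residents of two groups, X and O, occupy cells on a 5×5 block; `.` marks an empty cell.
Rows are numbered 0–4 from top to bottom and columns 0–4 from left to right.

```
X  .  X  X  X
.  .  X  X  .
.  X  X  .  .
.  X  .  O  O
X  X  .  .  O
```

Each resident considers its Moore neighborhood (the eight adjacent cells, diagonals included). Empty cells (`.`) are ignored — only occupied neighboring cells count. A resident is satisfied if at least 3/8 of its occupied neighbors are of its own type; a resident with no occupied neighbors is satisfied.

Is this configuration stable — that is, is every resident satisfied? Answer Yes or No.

Row 0: (0,0)X 0/0 ✓ · (0,2)X 3/3 ✓ · (0,3)X 4/4 ✓ · (0,4)X 2/2 ✓
Row 1: (1,2)X 5/5 ✓ · (1,3)X 5/5 ✓
Row 2: (2,1)X 3/3 ✓ · (2,2)X 4/5 ✓
Row 3: (3,1)X 4/4 ✓ · (3,3)O 2/3 ✓ · (3,4)O 2/2 ✓
Row 4: (4,0)X 2/2 ✓ · (4,1)X 2/2 ✓ · (4,4)O 2/2 ✓
All meet the threshold, so the configuration is stable.

Yes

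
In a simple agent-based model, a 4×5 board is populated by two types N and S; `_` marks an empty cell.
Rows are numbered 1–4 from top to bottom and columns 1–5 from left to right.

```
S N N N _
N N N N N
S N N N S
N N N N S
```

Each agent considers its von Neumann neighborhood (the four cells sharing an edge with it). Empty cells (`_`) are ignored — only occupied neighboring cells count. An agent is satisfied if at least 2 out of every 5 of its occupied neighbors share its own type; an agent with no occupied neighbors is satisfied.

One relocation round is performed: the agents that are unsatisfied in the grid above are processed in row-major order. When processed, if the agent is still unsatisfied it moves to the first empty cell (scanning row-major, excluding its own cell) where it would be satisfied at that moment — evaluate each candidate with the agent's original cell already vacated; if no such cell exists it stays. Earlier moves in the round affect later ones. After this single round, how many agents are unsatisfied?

1

Initially unsatisfied (in order): (1,1), (2,1), (3,1), (3,5).
  (1,1): no empty cell satisfies it; stays.
  (2,1) → (1,5).
  (3,1) → (2,1).
  (3,5): no empty cell satisfies it; stays.
Resulting grid:
S N N N N
S N N N N
_ N N N S
N N N N S
Unsatisfied now: (3,5).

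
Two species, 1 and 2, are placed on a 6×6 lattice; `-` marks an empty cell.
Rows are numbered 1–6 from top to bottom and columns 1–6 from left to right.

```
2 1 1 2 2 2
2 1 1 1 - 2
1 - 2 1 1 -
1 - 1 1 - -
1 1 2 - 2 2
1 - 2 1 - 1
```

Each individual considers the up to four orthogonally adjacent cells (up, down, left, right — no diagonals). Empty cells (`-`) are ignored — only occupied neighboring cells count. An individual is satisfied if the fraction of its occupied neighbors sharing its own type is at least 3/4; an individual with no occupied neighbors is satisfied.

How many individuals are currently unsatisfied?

16

(1,1)2 1/2 not
(1,2)1 2/3 not
(1,3)1 2/3 not
(1,4)2 1/3 not
(1,5)2 2/2 satisfied
(1,6)2 2/2 satisfied
(2,1)2 1/3 not
(2,2)1 2/3 not
(2,3)1 3/4 satisfied
(2,4)1 2/3 not
(2,6)2 1/1 satisfied
(3,1)1 1/2 not
(3,3)2 0/3 not
(3,4)1 3/4 satisfied
(3,5)1 1/1 satisfied
(4,1)1 2/2 satisfied
(4,3)1 1/3 not
(4,4)1 2/2 satisfied
(5,1)1 3/3 satisfied
(5,2)1 1/2 not
(5,3)2 1/3 not
(5,5)2 1/1 satisfied
(5,6)2 1/2 not
(6,1)1 1/1 satisfied
(6,3)2 1/2 not
(6,4)1 0/1 not
(6,6)1 0/1 not
Unsatisfied: (1,1), (1,2), (1,3), (1,4), (2,1), (2,2), (2,4), (3,1), (3,3), (4,3), (5,2), (5,3), (5,6), (6,3), (6,4), (6,6) — 16 in total.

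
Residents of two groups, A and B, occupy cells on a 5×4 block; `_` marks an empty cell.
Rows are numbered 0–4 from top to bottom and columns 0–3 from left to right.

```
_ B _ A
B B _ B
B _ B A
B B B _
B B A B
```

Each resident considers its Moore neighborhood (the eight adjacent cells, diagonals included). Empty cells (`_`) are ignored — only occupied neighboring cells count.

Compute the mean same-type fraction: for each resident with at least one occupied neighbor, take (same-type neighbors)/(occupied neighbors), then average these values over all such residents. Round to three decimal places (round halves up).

0.664

Row 0: (0,1)B 2/2 · (0,3)A 0/1
Row 1: (1,0)B 3/3 · (1,1)B 4/4 · (1,3)B 1/3
Row 2: (2,0)B 4/4 · (2,2)B 4/5 · (2,3)A 0/3
Row 3: (3,0)B 4/4 · (3,1)B 6/7 · (3,2)B 4/6
Row 4: (4,0)B 3/3 · (4,1)B 4/5 · (4,2)A 0/4 · (4,3)B 1/2
Sum over 15 residents: 2/2 + 0/1 + 3/3 + 4/4 + 1/3 + 4/4 + 4/5 + 0/3 + 4/4 + 6/7 + 4/6 + 3/3 + 4/5 + 0/4 + 1/2 = 697/70; mean = 697/70 ÷ 15 = 697/1050 = 0.663809… → 0.664.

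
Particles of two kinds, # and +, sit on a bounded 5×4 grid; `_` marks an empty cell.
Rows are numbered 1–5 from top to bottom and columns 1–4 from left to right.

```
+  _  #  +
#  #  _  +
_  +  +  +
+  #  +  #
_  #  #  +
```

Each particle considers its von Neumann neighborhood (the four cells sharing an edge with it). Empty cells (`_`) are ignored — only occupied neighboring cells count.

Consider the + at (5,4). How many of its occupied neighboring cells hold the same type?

0

Occupied neighbors of (5,4): (4,4)=#, (5,3)=#.
Same type (+): 0 of 2.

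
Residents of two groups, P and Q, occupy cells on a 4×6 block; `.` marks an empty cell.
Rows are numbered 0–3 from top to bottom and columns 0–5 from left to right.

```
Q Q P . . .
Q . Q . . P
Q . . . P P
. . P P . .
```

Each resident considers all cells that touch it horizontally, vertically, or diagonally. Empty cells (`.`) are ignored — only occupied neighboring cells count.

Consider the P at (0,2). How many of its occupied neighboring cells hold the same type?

0

Occupied neighbors of (0,2): (0,1)=Q, (1,2)=Q.
Same type (P): 0 of 2.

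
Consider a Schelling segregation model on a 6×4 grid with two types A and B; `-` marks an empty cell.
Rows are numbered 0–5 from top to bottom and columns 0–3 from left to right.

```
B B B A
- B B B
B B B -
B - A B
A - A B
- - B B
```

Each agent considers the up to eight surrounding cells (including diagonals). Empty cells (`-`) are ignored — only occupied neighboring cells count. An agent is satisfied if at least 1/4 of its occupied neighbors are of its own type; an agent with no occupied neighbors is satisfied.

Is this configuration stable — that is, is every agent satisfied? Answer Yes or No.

No

(0,0)B 2/2 ok
(0,1)B 4/4 ok
(0,2)B 4/5 ok
(0,3)A 0/3 unhappy
(1,1)B 7/7 ok
(1,2)B 6/7 ok
(1,3)B 3/4 ok
(2,0)B 3/3 ok
(2,1)B 5/6 ok
(2,2)B 5/6 ok
(3,0)B 2/3 ok
(3,2)A 1/5 unhappy
(3,3)B 2/4 ok
(4,0)A 0/1 unhappy
(4,2)A 1/5 unhappy
(4,3)B 3/5 ok
(5,2)B 2/3 ok
(5,3)B 2/3 ok
For instance (0,3) has only 0/3 same-type neighbors, below 1/4.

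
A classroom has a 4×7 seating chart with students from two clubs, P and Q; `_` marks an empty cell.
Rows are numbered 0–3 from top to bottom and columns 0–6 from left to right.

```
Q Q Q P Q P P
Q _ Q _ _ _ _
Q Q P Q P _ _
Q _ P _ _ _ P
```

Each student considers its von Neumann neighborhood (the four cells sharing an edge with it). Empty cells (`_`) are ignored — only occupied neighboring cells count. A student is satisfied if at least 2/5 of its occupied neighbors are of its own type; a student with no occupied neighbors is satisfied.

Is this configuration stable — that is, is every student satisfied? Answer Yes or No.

No

(0,0)Q 2/2 satisfied
(0,1)Q 2/2 satisfied
(0,2)Q 2/3 satisfied
(0,3)P 0/2 not
(0,4)Q 0/2 not
(0,5)P 1/2 satisfied
(0,6)P 1/1 satisfied
(1,0)Q 2/2 satisfied
(1,2)Q 1/2 satisfied
(2,0)Q 3/3 satisfied
(2,1)Q 1/2 satisfied
(2,2)P 1/4 not
(2,3)Q 0/2 not
(2,4)P 0/1 not
(3,0)Q 1/1 satisfied
(3,2)P 1/1 satisfied
(3,6)P 0/0 satisfied
For instance (0,3) has only 0/2 same-type neighbors, below 2/5.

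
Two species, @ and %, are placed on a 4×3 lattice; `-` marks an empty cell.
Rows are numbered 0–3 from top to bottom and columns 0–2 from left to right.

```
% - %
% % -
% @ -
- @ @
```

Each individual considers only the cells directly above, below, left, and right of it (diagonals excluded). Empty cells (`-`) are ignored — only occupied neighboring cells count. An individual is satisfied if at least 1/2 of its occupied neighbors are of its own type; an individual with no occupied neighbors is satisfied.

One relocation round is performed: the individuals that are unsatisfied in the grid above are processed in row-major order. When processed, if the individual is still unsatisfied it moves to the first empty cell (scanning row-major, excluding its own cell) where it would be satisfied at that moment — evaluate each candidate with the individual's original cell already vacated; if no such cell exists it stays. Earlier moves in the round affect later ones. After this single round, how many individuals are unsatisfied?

0

Initially unsatisfied (in order): (2,1).
  (2,1) → (2,2).
Resulting grid:
% - %
% % -
% - @
- @ @
All satisfied now.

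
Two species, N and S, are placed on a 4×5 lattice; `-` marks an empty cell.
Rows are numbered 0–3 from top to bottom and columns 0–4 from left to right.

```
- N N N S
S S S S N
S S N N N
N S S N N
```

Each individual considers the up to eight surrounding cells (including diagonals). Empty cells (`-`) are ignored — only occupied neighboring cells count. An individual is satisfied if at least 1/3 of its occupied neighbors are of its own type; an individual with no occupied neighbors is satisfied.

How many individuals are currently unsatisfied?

Row 0: (0,1)N 1/4 ✗ · (0,2)N 2/5 ✓ · (0,3)N 2/5 ✓ · (0,4)S 1/3 ✓
Row 1: (1,0)S 3/4 ✓ · (1,1)S 4/7 ✓ · (1,2)S 3/8 ✓ · (1,3)S 2/8 ✗ · (1,4)N 3/5 ✓
Row 2: (2,0)S 4/5 ✓ · (2,1)S 6/8 ✓ · (2,2)N 2/8 ✗ · (2,3)N 5/8 ✓ · (2,4)N 4/5 ✓
Row 3: (3,0)N 0/3 ✗ · (3,1)S 3/5 ✓ · (3,2)S 2/5 ✓ · (3,3)N 4/5 ✓ · (3,4)N 3/3 ✓
Unsatisfied: (0,1), (1,3), (2,2), (3,0) — 4 in total.

4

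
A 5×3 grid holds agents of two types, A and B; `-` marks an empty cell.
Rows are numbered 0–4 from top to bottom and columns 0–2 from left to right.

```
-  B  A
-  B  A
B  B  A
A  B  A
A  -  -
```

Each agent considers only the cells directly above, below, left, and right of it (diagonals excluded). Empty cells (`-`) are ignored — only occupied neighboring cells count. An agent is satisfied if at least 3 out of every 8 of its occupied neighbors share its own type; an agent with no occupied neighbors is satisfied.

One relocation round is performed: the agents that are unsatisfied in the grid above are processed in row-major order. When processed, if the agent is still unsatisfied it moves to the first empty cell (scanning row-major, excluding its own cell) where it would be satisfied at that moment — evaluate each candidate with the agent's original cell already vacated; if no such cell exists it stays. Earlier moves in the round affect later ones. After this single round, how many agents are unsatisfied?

0

Initially unsatisfied (in order): (3,0), (3,1).
  (3,0) → (4,1).
  (3,1) → (0,0).
Resulting grid:
B B A
- B A
B B A
- - A
A A -
All satisfied now.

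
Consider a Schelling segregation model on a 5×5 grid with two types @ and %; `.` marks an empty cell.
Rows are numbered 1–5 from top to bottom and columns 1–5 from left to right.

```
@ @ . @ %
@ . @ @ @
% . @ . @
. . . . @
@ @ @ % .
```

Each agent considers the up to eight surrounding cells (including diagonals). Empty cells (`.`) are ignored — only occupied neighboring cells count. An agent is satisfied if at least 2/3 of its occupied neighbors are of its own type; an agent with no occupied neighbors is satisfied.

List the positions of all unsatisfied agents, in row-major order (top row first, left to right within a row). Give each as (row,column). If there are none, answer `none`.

(1,1)@ 2/2 ✓
(1,2)@ 3/3 ✓
(1,4)@ 3/4 ✓
(1,5)% 0/3 ✗
(2,1)@ 2/3 ✓
(2,3)@ 4/4 ✓
(2,4)@ 5/6 ✓
(2,5)@ 3/4 ✓
(3,1)% 0/1 ✗
(3,3)@ 2/2 ✓
(3,5)@ 3/3 ✓
(4,5)@ 1/2 ✗
(5,1)@ 1/1 ✓
(5,2)@ 2/2 ✓
(5,3)@ 1/2 ✗
(5,4)% 0/2 ✗

(1,5), (3,1), (4,5), (5,3), (5,4)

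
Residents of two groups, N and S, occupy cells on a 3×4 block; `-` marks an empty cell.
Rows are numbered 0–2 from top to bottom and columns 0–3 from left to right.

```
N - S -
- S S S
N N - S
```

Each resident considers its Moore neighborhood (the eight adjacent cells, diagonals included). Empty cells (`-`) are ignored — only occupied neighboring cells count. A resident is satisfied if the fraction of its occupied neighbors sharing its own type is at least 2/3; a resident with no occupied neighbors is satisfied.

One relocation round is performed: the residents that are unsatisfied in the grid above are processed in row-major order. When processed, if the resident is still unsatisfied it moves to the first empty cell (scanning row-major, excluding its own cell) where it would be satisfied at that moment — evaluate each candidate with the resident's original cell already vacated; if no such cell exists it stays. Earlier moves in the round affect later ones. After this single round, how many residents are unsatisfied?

0

Initially unsatisfied (in order): (0,0), (1,1), (2,0), (2,1).
  (0,0) → (1,0).
  (1,1) → (0,1).
  (2,0): now satisfied by earlier moves; stays.
  (2,1): now satisfied by earlier moves; stays.
Resulting grid:
- S S -
N - S S
N N - S
All satisfied now.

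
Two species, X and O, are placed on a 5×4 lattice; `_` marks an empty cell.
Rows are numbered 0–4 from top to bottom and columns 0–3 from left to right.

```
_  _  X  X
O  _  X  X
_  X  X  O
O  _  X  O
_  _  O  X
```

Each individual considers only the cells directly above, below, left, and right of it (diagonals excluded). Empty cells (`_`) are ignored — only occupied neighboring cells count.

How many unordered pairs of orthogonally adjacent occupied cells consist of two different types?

6

Scan each occupied cell's neighbors to the right and below so each pair is counted once.
Row 0: X(0,2)–X(0,3)= X(0,2)–X(1,2)= X(0,3)–X(1,3)=  → 0/3 unlike.
Row 1: X(1,2)–X(1,3)= X(1,2)–X(2,2)= X(1,3)–O(2,3)≠  → 1/3 unlike.
Row 2: X(2,1)–X(2,2)= X(2,2)–O(2,3)≠ X(2,2)–X(3,2)= O(2,3)–O(3,3)=  → 1/4 unlike.
Row 3: X(3,2)–O(3,3)≠ X(3,2)–O(4,2)≠ O(3,3)–X(4,3)≠  → 3/3 unlike.
Row 4: O(4,2)–X(4,3)≠  → 1/1 unlike.
Total adjacent occupied pairs: 14; unlike-type pairs: 6.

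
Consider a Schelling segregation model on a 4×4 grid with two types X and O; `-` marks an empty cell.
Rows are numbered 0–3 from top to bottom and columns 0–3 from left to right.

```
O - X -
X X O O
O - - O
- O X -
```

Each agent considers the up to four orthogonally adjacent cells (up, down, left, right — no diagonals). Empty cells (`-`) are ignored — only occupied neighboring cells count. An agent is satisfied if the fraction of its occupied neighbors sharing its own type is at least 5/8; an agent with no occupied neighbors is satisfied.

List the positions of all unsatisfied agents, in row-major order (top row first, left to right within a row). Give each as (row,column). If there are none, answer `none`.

(0,0), (0,2), (1,0), (1,1), (1,2), (2,0), (3,1), (3,2)

(0,0)O 0/1 not
(0,2)X 0/1 not
(1,0)X 1/3 not
(1,1)X 1/2 not
(1,2)O 1/3 not
(1,3)O 2/2 satisfied
(2,0)O 0/1 not
(2,3)O 1/1 satisfied
(3,1)O 0/1 not
(3,2)X 0/1 not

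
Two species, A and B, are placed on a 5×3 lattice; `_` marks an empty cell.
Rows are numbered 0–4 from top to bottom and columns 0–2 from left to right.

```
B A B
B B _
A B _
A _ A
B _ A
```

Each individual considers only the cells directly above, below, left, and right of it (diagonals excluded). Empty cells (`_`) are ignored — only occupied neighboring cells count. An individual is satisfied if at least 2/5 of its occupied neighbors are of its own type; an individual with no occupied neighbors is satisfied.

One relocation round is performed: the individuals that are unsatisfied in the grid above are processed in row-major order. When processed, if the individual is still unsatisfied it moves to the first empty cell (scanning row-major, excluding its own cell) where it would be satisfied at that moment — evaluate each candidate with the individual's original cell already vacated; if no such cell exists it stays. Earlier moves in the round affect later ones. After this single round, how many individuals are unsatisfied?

1

Initially unsatisfied (in order): (0,1), (0,2), (2,0), (4,0).
  (0,1) → (2,2).
  (0,2): now satisfied by earlier moves; stays.
  (2,0) → (3,1).
  (4,0) → (0,1).
Resulting grid:
B B B
B B _
_ B A
A A A
_ _ A
Unsatisfied now: (2,1).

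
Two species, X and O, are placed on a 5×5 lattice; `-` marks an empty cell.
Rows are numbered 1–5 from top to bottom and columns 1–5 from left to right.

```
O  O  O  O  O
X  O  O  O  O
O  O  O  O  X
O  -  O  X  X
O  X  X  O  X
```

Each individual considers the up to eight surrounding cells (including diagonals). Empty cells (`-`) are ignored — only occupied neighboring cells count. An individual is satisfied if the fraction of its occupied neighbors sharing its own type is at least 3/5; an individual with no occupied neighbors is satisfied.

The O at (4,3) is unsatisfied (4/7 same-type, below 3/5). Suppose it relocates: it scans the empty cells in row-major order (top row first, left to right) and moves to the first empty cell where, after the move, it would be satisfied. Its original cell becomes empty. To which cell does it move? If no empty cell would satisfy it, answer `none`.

Vacating (4,3). Empty cells in order:
  (4,2): 5/7 same-type → satisfied — stop here.

(4,2)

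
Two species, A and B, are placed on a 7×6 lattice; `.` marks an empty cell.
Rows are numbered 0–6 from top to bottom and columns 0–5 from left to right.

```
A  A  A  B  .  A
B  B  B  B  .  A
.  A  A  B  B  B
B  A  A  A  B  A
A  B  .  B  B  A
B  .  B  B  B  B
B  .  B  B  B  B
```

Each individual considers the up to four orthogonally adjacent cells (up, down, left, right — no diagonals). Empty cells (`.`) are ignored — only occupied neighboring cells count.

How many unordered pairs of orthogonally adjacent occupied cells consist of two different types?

Scan each occupied cell's neighbors to the right and below so each pair is counted once.
From row 0: 4 unlike of 8 pairs (running 4/8).
From row 1: 3 unlike of 7 pairs (running 7/15).
From row 2: 3 unlike of 9 pairs (running 10/24).
From row 3: 6 unlike of 10 pairs (running 16/34).
From row 4: 4 unlike of 7 pairs (running 20/41).
From row 5: 0 unlike of 8 pairs (running 20/49).
From row 6: 0 unlike of 3 pairs (running 20/52).
Total adjacent occupied pairs: 52; unlike-type pairs: 20.

20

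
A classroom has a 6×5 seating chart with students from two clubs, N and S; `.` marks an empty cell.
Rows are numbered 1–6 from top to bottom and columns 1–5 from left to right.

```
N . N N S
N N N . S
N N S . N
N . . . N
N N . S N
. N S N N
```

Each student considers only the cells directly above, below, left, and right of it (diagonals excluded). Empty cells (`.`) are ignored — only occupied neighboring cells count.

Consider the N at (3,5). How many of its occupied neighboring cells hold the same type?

1

Occupied neighbors of (3,5): (2,5)=S, (4,5)=N.
Same type (N): 1 of 2.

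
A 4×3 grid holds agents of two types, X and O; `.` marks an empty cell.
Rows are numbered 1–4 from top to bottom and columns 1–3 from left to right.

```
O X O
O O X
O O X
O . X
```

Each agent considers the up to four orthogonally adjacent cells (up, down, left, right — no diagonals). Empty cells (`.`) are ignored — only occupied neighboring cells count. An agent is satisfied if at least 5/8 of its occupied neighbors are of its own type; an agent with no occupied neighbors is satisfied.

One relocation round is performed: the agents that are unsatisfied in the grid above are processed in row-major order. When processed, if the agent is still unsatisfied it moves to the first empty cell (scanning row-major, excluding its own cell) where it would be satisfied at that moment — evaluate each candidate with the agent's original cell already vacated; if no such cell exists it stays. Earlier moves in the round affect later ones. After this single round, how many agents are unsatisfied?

5

Initially unsatisfied (in order): (1,1), (1,2), (1,3), (2,2), (2,3).
  (1,1) → (4,2).
  (1,2): no empty cell satisfies it; stays.
  (1,3): no empty cell satisfies it; stays.
  (2,2): no empty cell satisfies it; stays.
  (2,3): no empty cell satisfies it; stays.
Resulting grid:
. X O
O O X
O O X
O O X
Unsatisfied now: (1,2), (1,3), (2,2), (2,3), (4,3).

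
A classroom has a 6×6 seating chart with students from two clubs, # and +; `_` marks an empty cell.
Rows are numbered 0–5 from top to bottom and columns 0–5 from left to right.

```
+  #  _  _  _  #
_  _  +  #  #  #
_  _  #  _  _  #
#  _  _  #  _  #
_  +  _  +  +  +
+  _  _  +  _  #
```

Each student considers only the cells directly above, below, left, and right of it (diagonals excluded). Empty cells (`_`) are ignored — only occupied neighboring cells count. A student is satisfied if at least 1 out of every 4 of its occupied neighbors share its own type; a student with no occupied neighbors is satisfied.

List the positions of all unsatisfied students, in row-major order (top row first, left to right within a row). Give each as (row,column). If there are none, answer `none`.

(0,0), (0,1), (1,2), (2,2), (3,3), (5,5)

Row 0: (0,0)+ 0/1 not · (0,1)# 0/1 not · (0,5)# 1/1 satisfied
Row 1: (1,2)+ 0/2 not · (1,3)# 1/2 satisfied · (1,4)# 2/2 satisfied · (1,5)# 3/3 satisfied
Row 2: (2,2)# 0/1 not · (2,5)# 2/2 satisfied
Row 3: (3,0)# 0/0 satisfied · (3,3)# 0/1 not · (3,5)# 1/2 satisfied
Row 4: (4,1)+ 0/0 satisfied · (4,3)+ 2/3 satisfied · (4,4)+ 2/2 satisfied · (4,5)+ 1/3 satisfied
Row 5: (5,0)+ 0/0 satisfied · (5,3)+ 1/1 satisfied · (5,5)# 0/1 not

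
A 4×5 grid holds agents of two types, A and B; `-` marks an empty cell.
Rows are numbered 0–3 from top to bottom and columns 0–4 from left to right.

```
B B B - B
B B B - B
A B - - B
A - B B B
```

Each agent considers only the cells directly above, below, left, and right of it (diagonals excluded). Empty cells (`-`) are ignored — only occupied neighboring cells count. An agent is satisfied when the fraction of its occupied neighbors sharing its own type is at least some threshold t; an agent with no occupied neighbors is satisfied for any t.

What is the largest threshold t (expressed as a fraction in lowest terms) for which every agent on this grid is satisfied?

(0,0)B 2/2
(0,1)B 3/3
(0,2)B 2/2
(0,4)B 1/1
(1,0)B 2/3
(1,1)B 4/4
(1,2)B 2/2
(1,4)B 2/2
(2,0)A 1/3
(2,1)B 1/2
(2,4)B 2/2
(3,0)A 1/1
(3,2)B 1/1
(3,3)B 2/2
(3,4)B 2/2
The smallest same-type fraction is 1/3 at (2,0), which reduces to 1/3. Any threshold above that leaves this agent unsatisfied.

1/3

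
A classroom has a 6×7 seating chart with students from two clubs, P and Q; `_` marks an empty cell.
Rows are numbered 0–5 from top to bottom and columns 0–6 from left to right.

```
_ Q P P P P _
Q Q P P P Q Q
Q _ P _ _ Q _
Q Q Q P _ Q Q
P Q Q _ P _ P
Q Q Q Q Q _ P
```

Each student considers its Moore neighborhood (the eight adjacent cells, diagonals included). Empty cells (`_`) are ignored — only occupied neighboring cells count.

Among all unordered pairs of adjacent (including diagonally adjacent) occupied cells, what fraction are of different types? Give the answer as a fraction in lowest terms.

Scan each occupied cell's neighbors to the right and below (and the two forward diagonals) so each pair is counted once.
From row 0: 6 unlike of 19 pairs (running 6/19).
From row 1: 4 unlike of 14 pairs (running 10/33).
From row 2: 2 unlike of 7 pairs (running 12/40).
From row 3: 7 unlike of 16 pairs (running 19/56).
From row 4: 5 unlike of 13 pairs (running 24/69).
From row 5: 0 unlike of 4 pairs (running 24/73).
Total adjacent occupied pairs: 73; unlike-type pairs: 24.
24/73 is already in lowest terms.

24/73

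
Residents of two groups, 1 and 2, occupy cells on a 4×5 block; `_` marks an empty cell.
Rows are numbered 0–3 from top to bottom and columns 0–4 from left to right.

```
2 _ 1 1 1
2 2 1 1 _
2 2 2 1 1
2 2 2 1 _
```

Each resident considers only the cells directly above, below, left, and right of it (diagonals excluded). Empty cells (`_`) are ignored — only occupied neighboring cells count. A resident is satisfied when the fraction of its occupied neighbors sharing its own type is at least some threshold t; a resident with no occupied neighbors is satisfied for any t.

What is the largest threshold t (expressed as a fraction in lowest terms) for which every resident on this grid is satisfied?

(0,0)2 1/1
(0,2)1 2/2
(0,3)1 3/3
(0,4)1 1/1
(1,0)2 3/3
(1,1)2 2/3
(1,2)1 2/4
(1,3)1 3/3
(2,0)2 3/3
(2,1)2 4/4
(2,2)2 2/4
(2,3)1 3/4
(2,4)1 1/1
(3,0)2 2/2
(3,1)2 3/3
(3,2)2 2/3
(3,3)1 1/2
The smallest same-type fraction is 2/4 at (1,2), which reduces to 1/2. Any threshold above that leaves this resident unsatisfied.

1/2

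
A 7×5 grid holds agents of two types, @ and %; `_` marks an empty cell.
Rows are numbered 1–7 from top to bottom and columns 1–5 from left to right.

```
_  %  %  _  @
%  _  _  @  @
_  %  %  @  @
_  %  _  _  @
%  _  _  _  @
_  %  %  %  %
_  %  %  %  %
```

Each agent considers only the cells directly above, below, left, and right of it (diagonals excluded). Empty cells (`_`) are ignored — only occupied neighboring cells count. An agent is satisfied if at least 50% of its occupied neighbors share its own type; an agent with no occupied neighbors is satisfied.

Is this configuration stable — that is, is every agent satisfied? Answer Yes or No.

(1,2)% 1/1 satisfied
(1,3)% 1/1 satisfied
(1,5)@ 1/1 satisfied
(2,1)% 0/0 satisfied
(2,4)@ 2/2 satisfied
(2,5)@ 3/3 satisfied
(3,2)% 2/2 satisfied
(3,3)% 1/2 satisfied
(3,4)@ 2/3 satisfied
(3,5)@ 3/3 satisfied
(4,2)% 1/1 satisfied
(4,5)@ 2/2 satisfied
(5,1)% 0/0 satisfied
(5,5)@ 1/2 satisfied
(6,2)% 2/2 satisfied
(6,3)% 3/3 satisfied
(6,4)% 3/3 satisfied
(6,5)% 2/3 satisfied
(7,2)% 2/2 satisfied
(7,3)% 3/3 satisfied
(7,4)% 3/3 satisfied
(7,5)% 2/2 satisfied
All meet the threshold, so the configuration is stable.

Yes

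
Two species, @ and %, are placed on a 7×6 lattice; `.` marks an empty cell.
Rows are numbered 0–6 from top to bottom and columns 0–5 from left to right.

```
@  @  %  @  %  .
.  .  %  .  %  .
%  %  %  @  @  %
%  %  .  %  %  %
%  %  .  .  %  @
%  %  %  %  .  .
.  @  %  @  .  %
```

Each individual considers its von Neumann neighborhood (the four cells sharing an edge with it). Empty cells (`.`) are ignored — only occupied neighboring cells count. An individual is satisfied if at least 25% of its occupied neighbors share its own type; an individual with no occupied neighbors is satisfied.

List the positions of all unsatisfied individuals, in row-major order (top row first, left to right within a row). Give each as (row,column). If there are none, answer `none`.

(0,3), (4,5), (6,1), (6,3)

(0,0)@ 1/1 satisfied
(0,1)@ 1/2 satisfied
(0,2)% 1/3 satisfied
(0,3)@ 0/2 not
(0,4)% 1/2 satisfied
(1,2)% 2/2 satisfied
(1,4)% 1/2 satisfied
(2,0)% 2/2 satisfied
(2,1)% 3/3 satisfied
(2,2)% 2/3 satisfied
(2,3)@ 1/3 satisfied
(2,4)@ 1/4 satisfied
(2,5)% 1/2 satisfied
(3,0)% 3/3 satisfied
(3,1)% 3/3 satisfied
(3,3)% 1/2 satisfied
(3,4)% 3/4 satisfied
(3,5)% 2/3 satisfied
(4,0)% 3/3 satisfied
(4,1)% 3/3 satisfied
(4,4)% 1/2 satisfied
(4,5)@ 0/2 not
(5,0)% 2/2 satisfied
(5,1)% 3/4 satisfied
(5,2)% 3/3 satisfied
(5,3)% 1/2 satisfied
(6,1)@ 0/2 not
(6,2)% 1/3 satisfied
(6,3)@ 0/2 not
(6,5)% 0/0 satisfied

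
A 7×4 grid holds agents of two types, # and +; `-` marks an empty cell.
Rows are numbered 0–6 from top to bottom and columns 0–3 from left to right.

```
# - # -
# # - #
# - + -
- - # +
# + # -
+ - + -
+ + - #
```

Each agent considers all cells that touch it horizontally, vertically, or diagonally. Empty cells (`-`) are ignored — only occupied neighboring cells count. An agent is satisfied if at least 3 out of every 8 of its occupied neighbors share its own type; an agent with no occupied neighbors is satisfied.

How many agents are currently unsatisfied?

6

Row 0: (0,0)# 2/2 ✓ · (0,2)# 2/2 ✓
Row 1: (1,0)# 3/3 ✓ · (1,1)# 4/5 ✓ · (1,3)# 1/2 ✓
Row 2: (2,0)# 2/2 ✓ · (2,2)+ 1/4 ✗
Row 3: (3,2)# 1/4 ✗ · (3,3)+ 1/3 ✗
Row 4: (4,0)# 0/2 ✗ · (4,1)+ 2/5 ✓ · (4,2)# 1/4 ✗
Row 5: (5,0)+ 3/4 ✓ · (5,2)+ 2/4 ✓
Row 6: (6,0)+ 2/2 ✓ · (6,1)+ 3/3 ✓ · (6,3)# 0/1 ✗
Unsatisfied: (2,2), (3,2), (3,3), (4,0), (4,2), (6,3) — 6 in total.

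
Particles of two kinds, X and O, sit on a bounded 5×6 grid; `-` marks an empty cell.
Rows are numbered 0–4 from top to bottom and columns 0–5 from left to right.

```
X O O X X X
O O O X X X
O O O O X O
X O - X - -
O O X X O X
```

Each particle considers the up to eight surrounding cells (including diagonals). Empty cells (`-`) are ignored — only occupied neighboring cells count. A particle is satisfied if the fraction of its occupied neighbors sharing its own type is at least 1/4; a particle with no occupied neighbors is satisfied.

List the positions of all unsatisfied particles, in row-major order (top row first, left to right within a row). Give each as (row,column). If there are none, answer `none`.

(0,0), (2,5), (3,0), (4,4), (4,5)

Row 0: (0,0)X 0/3 not · (0,1)O 4/5 satisfied · (0,2)O 3/5 satisfied · (0,3)X 3/5 satisfied · (0,4)X 5/5 satisfied · (0,5)X 3/3 satisfied
Row 1: (1,0)O 4/5 satisfied · (1,1)O 7/8 satisfied · (1,2)O 6/8 satisfied · (1,3)X 4/8 satisfied · (1,4)X 6/8 satisfied · (1,5)X 4/5 satisfied
Row 2: (2,0)O 4/5 satisfied · (2,1)O 6/7 satisfied · (2,2)O 5/7 satisfied · (2,3)O 2/6 satisfied · (2,4)X 4/6 satisfied · (2,5)O 0/3 not
Row 3: (3,0)X 0/5 not · (3,1)O 5/7 satisfied · (3,3)X 3/6 satisfied
Row 4: (4,0)O 2/3 satisfied · (4,1)O 2/4 satisfied · (4,2)X 2/4 satisfied · (4,3)X 2/3 satisfied · (4,4)O 0/3 not · (4,5)X 0/1 not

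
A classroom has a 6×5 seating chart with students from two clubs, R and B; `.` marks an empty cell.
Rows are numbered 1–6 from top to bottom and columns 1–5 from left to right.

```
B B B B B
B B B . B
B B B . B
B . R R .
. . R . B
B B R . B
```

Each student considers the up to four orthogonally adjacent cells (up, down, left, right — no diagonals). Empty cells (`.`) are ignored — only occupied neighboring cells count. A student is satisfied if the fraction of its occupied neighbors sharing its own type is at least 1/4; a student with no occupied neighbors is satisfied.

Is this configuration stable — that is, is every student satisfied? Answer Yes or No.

Yes

Row 1: (1,1)B 2/2 ok · (1,2)B 3/3 ok · (1,3)B 3/3 ok · (1,4)B 2/2 ok · (1,5)B 2/2 ok
Row 2: (2,1)B 3/3 ok · (2,2)B 4/4 ok · (2,3)B 3/3 ok · (2,5)B 2/2 ok
Row 3: (3,1)B 3/3 ok · (3,2)B 3/3 ok · (3,3)B 2/3 ok · (3,5)B 1/1 ok
Row 4: (4,1)B 1/1 ok · (4,3)R 2/3 ok · (4,4)R 1/1 ok
Row 5: (5,3)R 2/2 ok · (5,5)B 1/1 ok
Row 6: (6,1)B 1/1 ok · (6,2)B 1/2 ok · (6,3)R 1/2 ok · (6,5)B 1/1 ok
All meet the threshold, so the configuration is stable.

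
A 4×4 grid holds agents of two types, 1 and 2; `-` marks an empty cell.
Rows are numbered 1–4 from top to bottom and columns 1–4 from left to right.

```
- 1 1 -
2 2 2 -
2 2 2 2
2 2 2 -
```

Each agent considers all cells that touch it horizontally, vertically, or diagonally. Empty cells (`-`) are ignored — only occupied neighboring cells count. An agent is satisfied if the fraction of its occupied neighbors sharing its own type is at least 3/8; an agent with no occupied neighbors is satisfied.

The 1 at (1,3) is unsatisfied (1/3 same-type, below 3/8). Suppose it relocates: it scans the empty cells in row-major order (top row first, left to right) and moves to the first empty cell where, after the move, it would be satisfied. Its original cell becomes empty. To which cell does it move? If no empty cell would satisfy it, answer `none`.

none

Vacating (1,3). Empty cells in order:
  (1,1): 1/3 same-type → still unsatisfied.
  (1,4): 0/1 same-type → still unsatisfied.
  (2,4): 0/3 same-type → still unsatisfied.
  (4,4): 0/3 same-type → still unsatisfied.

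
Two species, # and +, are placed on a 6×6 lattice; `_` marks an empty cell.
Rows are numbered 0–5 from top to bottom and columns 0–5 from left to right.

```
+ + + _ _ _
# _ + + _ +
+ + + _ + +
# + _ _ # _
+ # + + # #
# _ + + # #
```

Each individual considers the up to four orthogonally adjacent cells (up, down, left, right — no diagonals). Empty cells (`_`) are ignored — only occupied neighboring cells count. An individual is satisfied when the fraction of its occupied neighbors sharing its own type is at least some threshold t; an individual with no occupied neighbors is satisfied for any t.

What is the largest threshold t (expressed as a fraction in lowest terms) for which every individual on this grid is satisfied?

0/1

(0,0)+ 1/2
(0,1)+ 2/2
(0,2)+ 2/2
(1,0)# 0/2
(1,2)+ 3/3
(1,3)+ 1/1
(1,5)+ 1/1
(2,0)+ 1/3
(2,1)+ 3/3
(2,2)+ 2/2
(2,4)+ 1/2
(2,5)+ 2/2
(3,0)# 0/3
(3,1)+ 1/3
(3,4)# 1/2
(4,0)+ 0/3
(4,1)# 0/3
(4,2)+ 2/3
(4,3)+ 2/3
(4,4)# 3/4
(4,5)# 2/2
(5,0)# 0/1
(5,2)+ 2/2
(5,3)+ 2/3
(5,4)# 2/3
(5,5)# 2/2
The smallest same-type fraction is 0/2 at (1,0), which reduces to 0/1. Any threshold above that leaves this individual unsatisfied.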